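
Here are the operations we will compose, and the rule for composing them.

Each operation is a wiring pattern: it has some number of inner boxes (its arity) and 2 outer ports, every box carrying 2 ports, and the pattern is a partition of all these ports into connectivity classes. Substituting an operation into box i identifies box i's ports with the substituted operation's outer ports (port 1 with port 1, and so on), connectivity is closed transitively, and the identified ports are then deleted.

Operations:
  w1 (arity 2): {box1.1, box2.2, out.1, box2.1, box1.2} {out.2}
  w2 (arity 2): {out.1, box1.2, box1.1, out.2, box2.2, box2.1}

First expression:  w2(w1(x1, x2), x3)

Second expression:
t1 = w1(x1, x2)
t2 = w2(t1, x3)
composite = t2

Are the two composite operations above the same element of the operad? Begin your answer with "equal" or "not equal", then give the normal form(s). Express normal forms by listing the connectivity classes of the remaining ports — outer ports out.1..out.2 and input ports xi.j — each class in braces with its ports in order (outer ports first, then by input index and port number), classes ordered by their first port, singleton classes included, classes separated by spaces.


equal: each reduces to {out.1, out.2, x1.1, x1.2, x2.1, x2.2, x3.1, x3.2}

In normal form, the first expression is {out.1, out.2, x1.1, x1.2, x2.1, x2.2, x3.1, x3.2}
In normal form, the second expression is {out.1, out.2, x1.1, x1.2, x2.1, x2.2, x3.1, x3.2}
Identical normal forms: equal.


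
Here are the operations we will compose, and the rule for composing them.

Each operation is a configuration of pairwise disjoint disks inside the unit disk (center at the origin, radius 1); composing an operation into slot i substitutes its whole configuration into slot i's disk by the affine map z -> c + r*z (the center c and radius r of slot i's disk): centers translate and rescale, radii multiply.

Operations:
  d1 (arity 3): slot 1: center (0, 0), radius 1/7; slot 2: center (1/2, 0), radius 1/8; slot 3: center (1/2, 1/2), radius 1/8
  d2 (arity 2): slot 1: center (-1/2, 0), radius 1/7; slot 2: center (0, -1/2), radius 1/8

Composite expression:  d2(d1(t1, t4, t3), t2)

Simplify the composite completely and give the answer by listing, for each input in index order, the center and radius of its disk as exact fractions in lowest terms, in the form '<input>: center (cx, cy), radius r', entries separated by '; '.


t1: center (-1/2, 0), radius 1/49; t2: center (0, -1/2), radius 1/8; t3: center (-3/7, 1/14), radius 1/56; t4: center (-3/7, 0), radius 1/56

Only the slot chain above each t matters under d2; compose those maps.
input t1: applying the 2 nested substitutions gives center (-1/2, 0), radius 1/49
input t4: applying the 2 nested substitutions gives center (-3/7, 0), radius 1/56
input t3: applying the 2 nested substitutions gives center (-3/7, 1/14), radius 1/56
input t2: applying the 1 nested substitution gives center (0, -1/2), radius 1/8


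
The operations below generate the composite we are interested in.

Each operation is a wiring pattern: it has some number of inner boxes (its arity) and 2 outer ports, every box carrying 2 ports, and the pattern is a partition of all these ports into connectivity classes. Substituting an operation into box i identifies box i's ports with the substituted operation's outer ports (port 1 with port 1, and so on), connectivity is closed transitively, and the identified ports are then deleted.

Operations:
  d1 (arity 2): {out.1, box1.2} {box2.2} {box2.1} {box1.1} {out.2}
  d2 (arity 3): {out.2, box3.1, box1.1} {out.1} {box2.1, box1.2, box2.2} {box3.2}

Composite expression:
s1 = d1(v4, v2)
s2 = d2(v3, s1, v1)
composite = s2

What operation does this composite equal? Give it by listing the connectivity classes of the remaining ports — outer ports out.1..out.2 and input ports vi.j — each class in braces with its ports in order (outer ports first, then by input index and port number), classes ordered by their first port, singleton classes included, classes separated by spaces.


Connectivity passes through glued d2-boundaries; trace each wire chain.
d1 over (v4, v2) gives {out.1, v4.2} {out.2} {v2.1} {v2.2} {v4.1}, out.j being that stage's outer ports
d2 over (v3, v4, v2, v1) gives {out.1} {out.2, v1.1, v3.1} {v1.2} {v2.1} {v2.2} {v3.2, v4.2} {v4.1}, out.j being that stage's outer ports

{out.1} {out.2, v1.1, v3.1} {v1.2} {v2.1} {v2.2} {v3.2, v4.2} {v4.1}


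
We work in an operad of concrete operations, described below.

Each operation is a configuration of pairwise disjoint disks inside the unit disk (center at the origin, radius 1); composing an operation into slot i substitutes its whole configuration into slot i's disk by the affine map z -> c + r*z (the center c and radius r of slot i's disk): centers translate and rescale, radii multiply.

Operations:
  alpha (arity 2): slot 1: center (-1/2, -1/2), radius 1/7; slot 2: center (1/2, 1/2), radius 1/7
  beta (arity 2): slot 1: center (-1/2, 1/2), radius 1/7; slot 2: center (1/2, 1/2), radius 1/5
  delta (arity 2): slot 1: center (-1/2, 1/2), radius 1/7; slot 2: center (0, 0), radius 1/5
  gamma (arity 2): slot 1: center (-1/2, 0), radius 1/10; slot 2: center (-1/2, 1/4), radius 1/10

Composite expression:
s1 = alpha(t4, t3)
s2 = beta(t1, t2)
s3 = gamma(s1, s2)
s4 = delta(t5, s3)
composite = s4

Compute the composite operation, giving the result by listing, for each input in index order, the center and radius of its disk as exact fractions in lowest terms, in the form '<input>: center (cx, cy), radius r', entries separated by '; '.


Follow each t-input down from delta: c' goes to c + r*c', radius to r*r'.
t5: after 1 affine step, its disk has center (-1/2, 1/2), radius 1/7
t4: after 3 affine steps, its disk has center (-11/100, -1/100), radius 1/350
t3: after 3 affine steps, its disk has center (-9/100, 1/100), radius 1/350
t1: after 3 affine steps, its disk has center (-11/100, 3/50), radius 1/350
t2: after 3 affine steps, its disk has center (-9/100, 3/50), radius 1/250

t1: center (-11/100, 3/50), radius 1/350; t2: center (-9/100, 3/50), radius 1/250; t3: center (-9/100, 1/100), radius 1/350; t4: center (-11/100, -1/100), radius 1/350; t5: center (-1/2, 1/2), radius 1/7


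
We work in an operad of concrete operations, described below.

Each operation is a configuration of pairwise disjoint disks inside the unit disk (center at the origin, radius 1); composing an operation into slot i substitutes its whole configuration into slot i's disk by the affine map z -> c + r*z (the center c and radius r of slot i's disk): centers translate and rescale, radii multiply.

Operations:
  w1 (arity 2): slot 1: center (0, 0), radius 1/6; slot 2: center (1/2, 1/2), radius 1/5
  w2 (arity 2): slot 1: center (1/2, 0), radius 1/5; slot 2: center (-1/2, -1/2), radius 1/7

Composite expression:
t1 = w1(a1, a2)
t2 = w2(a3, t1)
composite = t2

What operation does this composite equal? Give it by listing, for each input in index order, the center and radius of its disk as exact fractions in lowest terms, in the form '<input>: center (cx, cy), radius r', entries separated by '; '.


a1: center (-1/2, -1/2), radius 1/42; a2: center (-3/7, -3/7), radius 1/35; a3: center (1/2, 0), radius 1/5

Each a-disk chains the slot maps above it in w2; radii multiply.
input a3: applying the 1 nested substitution gives center (1/2, 0), radius 1/5
input a1: applying the 2 nested substitutions gives center (-1/2, -1/2), radius 1/42
input a2: applying the 2 nested substitutions gives center (-3/7, -3/7), radius 1/35


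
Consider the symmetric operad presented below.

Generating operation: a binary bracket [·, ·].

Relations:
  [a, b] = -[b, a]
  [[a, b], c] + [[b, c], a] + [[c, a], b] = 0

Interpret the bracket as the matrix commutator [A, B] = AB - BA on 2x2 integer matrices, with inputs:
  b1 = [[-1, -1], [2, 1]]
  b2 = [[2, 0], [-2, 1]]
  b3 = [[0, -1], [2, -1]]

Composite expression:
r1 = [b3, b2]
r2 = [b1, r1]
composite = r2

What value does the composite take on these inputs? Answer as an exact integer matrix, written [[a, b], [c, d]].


[[-6, 2], [16, 6]]

[b3, b2] = [[2, 1], [4, -2]]
[b1, [b3, b2]] = [[-6, 2], [16, 6]]


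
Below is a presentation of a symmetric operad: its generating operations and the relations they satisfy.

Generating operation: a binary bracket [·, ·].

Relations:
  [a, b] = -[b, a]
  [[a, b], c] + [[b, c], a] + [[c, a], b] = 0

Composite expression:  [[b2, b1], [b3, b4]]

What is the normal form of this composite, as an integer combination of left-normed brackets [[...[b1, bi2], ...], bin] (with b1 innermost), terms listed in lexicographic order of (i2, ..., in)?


-[[[b1, b2], b3], b4] + [[[b1, b2], b4], b3]


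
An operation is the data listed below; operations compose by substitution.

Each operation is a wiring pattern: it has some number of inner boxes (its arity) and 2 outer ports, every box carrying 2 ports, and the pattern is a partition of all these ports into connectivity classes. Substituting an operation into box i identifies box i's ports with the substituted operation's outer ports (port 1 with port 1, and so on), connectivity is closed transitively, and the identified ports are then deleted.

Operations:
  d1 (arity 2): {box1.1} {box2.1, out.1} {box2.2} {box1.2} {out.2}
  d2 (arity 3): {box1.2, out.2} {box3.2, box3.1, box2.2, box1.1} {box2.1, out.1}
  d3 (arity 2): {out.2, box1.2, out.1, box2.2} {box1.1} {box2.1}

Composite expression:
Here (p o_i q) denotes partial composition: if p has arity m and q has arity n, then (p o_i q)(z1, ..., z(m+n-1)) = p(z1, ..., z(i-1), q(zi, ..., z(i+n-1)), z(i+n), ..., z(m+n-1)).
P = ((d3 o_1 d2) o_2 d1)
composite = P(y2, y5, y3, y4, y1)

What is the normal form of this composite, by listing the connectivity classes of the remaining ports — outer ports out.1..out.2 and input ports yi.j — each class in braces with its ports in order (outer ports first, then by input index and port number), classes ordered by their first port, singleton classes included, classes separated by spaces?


Substituting into d3 glues patterns; closure does the rest.
stage d1: inputs (y5, y3), connectivity {out.1, y3.1} {out.2} {y3.2} {y5.1} {y5.2}, out.j its boundary
stage d2: inputs (y2, y5, y3, y4), connectivity {out.1, y3.1} {out.2, y2.2} {y2.1, y4.1, y4.2} {y3.2} {y5.1} {y5.2}, out.j its boundary
stage d3: inputs (y2, y5, y3, y4, y1), connectivity {out.1, out.2, y1.2, y2.2} {y1.1} {y2.1, y4.1, y4.2} {y3.1} {y3.2} {y5.1} {y5.2}, out.j its boundary

{out.1, out.2, y1.2, y2.2} {y1.1} {y2.1, y4.1, y4.2} {y3.1} {y3.2} {y5.1} {y5.2}


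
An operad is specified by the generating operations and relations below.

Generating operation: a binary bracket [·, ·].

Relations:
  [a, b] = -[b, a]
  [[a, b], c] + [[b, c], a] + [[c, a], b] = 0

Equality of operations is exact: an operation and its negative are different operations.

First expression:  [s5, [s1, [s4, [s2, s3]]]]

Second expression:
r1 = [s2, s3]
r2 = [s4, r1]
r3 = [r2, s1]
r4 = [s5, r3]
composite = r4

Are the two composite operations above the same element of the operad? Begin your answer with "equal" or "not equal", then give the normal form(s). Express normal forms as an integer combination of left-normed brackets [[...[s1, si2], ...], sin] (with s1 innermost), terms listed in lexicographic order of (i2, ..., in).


In normal form, the first expression is [[[[s1, s2], s3], s4], s5] - [[[[s1, s3], s2], s4], s5] - [[[[s1, s4], s2], s3], s5] + [[[[s1, s4], s3], s2], s5]
In normal form, the second expression is -[[[[s1, s2], s3], s4], s5] + [[[[s1, s3], s2], s4], s5] + [[[[s1, s4], s2], s3], s5] - [[[[s1, s4], s3], s2], s5]
Different reductions; not equal.

not equal; first: [[[[s1, s2], s3], s4], s5] - [[[[s1, s3], s2], s4], s5] - [[[[s1, s4], s2], s3], s5] + [[[[s1, s4], s3], s2], s5]; second: -[[[[s1, s2], s3], s4], s5] + [[[[s1, s3], s2], s4], s5] + [[[[s1, s4], s2], s3], s5] - [[[[s1, s4], s3], s2], s5]


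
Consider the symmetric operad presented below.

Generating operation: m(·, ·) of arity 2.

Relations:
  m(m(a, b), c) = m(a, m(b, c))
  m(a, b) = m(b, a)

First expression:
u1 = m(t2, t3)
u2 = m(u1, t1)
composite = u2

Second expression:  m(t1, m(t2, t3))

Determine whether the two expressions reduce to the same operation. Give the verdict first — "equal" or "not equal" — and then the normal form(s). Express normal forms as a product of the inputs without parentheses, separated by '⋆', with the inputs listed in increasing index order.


Normal form of the first expression: t1 ⋆ t2 ⋆ t3
Normal form of the second expression: t1 ⋆ t2 ⋆ t3
One common form — equal.

equal; both compose to t1 ⋆ t2 ⋆ t3


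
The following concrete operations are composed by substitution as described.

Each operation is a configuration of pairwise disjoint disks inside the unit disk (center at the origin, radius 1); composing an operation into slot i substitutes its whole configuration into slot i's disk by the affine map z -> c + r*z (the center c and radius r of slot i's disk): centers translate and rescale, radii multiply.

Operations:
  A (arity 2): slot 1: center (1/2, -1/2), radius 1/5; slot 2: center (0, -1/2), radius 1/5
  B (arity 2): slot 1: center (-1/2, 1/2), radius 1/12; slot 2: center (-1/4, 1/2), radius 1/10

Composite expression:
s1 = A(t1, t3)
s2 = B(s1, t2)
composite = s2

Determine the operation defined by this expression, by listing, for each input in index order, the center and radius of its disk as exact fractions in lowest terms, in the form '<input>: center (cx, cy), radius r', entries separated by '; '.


t1: center (-11/24, 11/24), radius 1/60; t2: center (-1/4, 1/2), radius 1/10; t3: center (-1/2, 11/24), radius 1/60

Below B, radii multiply path by path; the t-disk centers shift.
input t1: composing its 2 substitution steps yields center (-11/24, 11/24), radius 1/60
input t3: composing its 2 substitution steps yields center (-1/2, 11/24), radius 1/60
input t2: composing its 1 substitution step yields center (-1/4, 1/2), radius 1/10


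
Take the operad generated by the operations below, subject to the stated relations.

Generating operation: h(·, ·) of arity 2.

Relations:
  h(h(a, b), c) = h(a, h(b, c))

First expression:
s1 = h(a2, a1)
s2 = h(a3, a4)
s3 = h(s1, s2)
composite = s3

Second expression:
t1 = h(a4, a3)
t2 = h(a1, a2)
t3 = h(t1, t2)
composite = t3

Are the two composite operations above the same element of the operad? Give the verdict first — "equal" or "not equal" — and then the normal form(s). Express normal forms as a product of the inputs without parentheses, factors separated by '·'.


not equal; the first gives a2 · a1 · a3 · a4 and the second a4 · a3 · a1 · a2

Normal form of the first expression: a2 · a1 · a3 · a4
Normal form of the second expression: a4 · a3 · a1 · a2
No match — not equal.


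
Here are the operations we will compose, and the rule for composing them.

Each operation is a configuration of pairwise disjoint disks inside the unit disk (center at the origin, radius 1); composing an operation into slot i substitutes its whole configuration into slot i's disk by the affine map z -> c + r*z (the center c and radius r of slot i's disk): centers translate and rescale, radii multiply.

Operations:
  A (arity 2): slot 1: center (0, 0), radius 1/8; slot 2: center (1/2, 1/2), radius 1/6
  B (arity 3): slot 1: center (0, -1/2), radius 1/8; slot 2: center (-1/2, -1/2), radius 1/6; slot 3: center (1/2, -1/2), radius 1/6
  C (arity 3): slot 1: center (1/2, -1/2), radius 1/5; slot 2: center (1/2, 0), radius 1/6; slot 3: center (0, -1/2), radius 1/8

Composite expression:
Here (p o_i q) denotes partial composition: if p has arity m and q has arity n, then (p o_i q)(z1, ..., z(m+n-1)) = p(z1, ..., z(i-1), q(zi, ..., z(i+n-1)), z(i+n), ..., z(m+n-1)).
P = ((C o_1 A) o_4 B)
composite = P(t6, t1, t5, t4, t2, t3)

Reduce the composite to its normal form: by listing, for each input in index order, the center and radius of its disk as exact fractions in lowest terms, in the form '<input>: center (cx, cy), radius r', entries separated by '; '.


Only the slot chain above each t matters under C; compose those maps.
for t6, the 2-step affine chain lands on center (1/2, -1/2), radius 1/40
for t1, the 2-step affine chain lands on center (3/5, -2/5), radius 1/30
for t5, the 1-step affine chain lands on center (1/2, 0), radius 1/6
for t4, the 2-step affine chain lands on center (0, -9/16), radius 1/64
for t2, the 2-step affine chain lands on center (-1/16, -9/16), radius 1/48
for t3, the 2-step affine chain lands on center (1/16, -9/16), radius 1/48

t1: center (3/5, -2/5), radius 1/30; t2: center (-1/16, -9/16), radius 1/48; t3: center (1/16, -9/16), radius 1/48; t4: center (0, -9/16), radius 1/64; t5: center (1/2, 0), radius 1/6; t6: center (1/2, -1/2), radius 1/40


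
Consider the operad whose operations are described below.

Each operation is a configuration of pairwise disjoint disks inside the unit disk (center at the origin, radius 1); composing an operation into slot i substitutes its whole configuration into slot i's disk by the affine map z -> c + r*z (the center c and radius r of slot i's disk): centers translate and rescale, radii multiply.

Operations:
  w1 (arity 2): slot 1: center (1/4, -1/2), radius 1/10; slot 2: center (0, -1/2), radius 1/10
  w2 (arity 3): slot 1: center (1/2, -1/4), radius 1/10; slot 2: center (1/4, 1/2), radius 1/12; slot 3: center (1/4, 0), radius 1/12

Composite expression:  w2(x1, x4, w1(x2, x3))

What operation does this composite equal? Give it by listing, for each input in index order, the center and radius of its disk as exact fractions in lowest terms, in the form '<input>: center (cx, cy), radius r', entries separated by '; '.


Affine substitution under w2: radii multiply and x-centers shift.
tracing x1 down its 1-map path: center (1/2, -1/4), radius 1/10
tracing x4 down its 1-map path: center (1/4, 1/2), radius 1/12
tracing x2 down its 2-map path: center (13/48, -1/24), radius 1/120
tracing x3 down its 2-map path: center (1/4, -1/24), radius 1/120

x1: center (1/2, -1/4), radius 1/10; x2: center (13/48, -1/24), radius 1/120; x3: center (1/4, -1/24), radius 1/120; x4: center (1/4, 1/2), radius 1/12


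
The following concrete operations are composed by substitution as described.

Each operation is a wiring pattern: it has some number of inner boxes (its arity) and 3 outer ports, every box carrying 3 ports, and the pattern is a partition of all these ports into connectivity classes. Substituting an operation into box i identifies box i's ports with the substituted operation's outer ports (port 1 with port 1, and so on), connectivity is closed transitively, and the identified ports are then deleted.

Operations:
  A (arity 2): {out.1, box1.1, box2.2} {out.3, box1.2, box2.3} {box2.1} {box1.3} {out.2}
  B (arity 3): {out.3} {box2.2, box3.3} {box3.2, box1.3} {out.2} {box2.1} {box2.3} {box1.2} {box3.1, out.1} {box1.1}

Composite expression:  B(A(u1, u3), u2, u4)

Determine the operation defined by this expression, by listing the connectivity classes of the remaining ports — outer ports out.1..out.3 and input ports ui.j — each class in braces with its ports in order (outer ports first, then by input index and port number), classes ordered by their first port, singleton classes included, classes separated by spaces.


Connectivity passes through glued B-boundaries; trace each wire chain.
composing A on (u1, u3), with out.j its own outer ports: {out.1, u1.1, u3.2} {out.2} {out.3, u1.2, u3.3} {u1.3} {u3.1}
composing B on (u1, u3, u2, u4), with out.j its own outer ports: {out.1, u4.1} {out.2} {out.3} {u1.1, u3.2} {u1.2, u3.3, u4.2} {u1.3} {u2.1} {u2.2, u4.3} {u2.3} {u3.1}

{out.1, u4.1} {out.2} {out.3} {u1.1, u3.2} {u1.2, u3.3, u4.2} {u1.3} {u2.1} {u2.2, u4.3} {u2.3} {u3.1}


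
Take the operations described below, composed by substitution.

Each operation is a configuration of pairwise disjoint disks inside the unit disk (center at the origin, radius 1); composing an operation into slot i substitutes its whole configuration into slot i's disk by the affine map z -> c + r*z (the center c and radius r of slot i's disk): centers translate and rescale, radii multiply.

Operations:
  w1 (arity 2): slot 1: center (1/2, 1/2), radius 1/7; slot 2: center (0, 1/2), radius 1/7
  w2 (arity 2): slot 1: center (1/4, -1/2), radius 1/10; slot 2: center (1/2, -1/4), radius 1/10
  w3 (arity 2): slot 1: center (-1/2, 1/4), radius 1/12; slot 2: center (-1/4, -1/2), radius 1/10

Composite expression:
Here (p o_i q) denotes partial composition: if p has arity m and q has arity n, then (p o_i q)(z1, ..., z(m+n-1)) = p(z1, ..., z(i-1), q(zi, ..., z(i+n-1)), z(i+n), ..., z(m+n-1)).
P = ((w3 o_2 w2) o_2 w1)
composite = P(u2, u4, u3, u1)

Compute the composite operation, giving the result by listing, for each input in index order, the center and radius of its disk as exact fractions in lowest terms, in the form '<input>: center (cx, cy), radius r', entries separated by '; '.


u1: center (-1/5, -21/40), radius 1/100; u2: center (-1/2, 1/4), radius 1/12; u3: center (-9/40, -109/200), radius 1/700; u4: center (-11/50, -109/200), radius 1/700

Nesting under w3 composes maps z -> c + r*z down each u-path.
input u2: applying the 1 nested substitution gives center (-1/2, 1/4), radius 1/12
input u4: applying the 3 nested substitutions gives center (-11/50, -109/200), radius 1/700
input u3: applying the 3 nested substitutions gives center (-9/40, -109/200), radius 1/700
input u1: applying the 2 nested substitutions gives center (-1/5, -21/40), radius 1/100


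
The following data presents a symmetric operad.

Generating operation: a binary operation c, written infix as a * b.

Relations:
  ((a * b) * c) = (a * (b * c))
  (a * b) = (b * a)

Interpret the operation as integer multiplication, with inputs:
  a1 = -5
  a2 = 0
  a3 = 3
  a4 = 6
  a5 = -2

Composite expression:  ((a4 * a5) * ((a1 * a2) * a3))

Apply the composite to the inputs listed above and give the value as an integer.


0

(a4 * a5) = -12
(a1 * a2) = 0
((a1 * a2) * a3) = 0
((a4 * a5) * ((a1 * a2) * a3)) = 0


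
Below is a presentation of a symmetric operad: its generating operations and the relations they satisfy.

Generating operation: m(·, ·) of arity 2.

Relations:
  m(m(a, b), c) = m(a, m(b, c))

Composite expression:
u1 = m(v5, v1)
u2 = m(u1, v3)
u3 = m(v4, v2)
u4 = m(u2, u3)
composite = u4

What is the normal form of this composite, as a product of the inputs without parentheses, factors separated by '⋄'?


v5 ⋄ v1 ⋄ v3 ⋄ v4 ⋄ v2

Associativity of m dissolves the nesting; only the v-input order survives.
m(v5, v1) reduces to v5 ⋄ v1
m(m(v5, v1), v3) reduces to v5 ⋄ v1 ⋄ v3
m(v4, v2) reduces to v4 ⋄ v2
m(m(m(v5, v1), v3), m(v4, v2)) reduces to v5 ⋄ v1 ⋄ v3 ⋄ v4 ⋄ v2


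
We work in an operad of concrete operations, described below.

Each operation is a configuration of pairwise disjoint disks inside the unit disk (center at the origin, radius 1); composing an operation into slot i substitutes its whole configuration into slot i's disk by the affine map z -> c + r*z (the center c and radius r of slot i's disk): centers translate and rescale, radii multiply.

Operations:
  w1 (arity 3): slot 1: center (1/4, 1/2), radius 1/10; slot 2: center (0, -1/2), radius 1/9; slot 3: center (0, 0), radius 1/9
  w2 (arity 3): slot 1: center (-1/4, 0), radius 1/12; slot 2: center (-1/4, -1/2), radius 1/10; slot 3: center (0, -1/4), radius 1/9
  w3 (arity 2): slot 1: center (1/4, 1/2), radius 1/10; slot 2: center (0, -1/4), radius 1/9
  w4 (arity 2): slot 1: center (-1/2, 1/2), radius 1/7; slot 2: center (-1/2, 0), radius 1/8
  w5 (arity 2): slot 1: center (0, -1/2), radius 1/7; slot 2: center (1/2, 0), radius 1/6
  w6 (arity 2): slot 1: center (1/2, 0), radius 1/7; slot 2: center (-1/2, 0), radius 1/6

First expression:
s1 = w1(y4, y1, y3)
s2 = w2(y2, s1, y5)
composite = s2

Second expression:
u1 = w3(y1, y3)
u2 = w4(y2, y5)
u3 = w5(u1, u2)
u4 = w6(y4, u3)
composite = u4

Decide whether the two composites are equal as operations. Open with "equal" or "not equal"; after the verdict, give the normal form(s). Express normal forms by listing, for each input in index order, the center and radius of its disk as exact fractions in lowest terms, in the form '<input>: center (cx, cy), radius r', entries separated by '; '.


not equal — first y1: center (-1/4, -11/20), radius 1/90; y2: center (-1/4, 0), radius 1/12; y3: center (-1/4, -1/2), radius 1/90; y4: center (-9/40, -9/20), radius 1/100; y5: center (0, -1/4), radius 1/9, second y1: center (-83/168, -1/14), radius 1/420; y2: center (-31/72, 1/72), radius 1/252; y3: center (-1/2, -5/56), radius 1/378; y4: center (1/2, 0), radius 1/7; y5: center (-31/72, 0), radius 1/288

The first expression reduces to y1: center (-1/4, -11/20), radius 1/90; y2: center (-1/4, 0), radius 1/12; y3: center (-1/4, -1/2), radius 1/90; y4: center (-9/40, -9/20), radius 1/100; y5: center (0, -1/4), radius 1/9
The second expression reduces to y1: center (-83/168, -1/14), radius 1/420; y2: center (-31/72, 1/72), radius 1/252; y3: center (-1/2, -5/56), radius 1/378; y4: center (1/2, 0), radius 1/7; y5: center (-31/72, 0), radius 1/288
The normal forms differ: not equal.


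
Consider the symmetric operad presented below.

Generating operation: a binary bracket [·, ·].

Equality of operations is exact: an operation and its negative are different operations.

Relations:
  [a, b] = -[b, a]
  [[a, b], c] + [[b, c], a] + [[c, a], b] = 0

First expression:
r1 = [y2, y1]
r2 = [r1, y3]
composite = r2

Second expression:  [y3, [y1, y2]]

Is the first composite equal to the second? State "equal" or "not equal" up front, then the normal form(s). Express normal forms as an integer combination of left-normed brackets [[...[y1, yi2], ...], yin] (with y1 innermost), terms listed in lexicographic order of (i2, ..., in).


equal; both compose to -[[y1, y2], y3]

Reducing the first expression gives -[[y1, y2], y3]
Reducing the second expression gives -[[y1, y2], y3]
The forms coincide; equal.


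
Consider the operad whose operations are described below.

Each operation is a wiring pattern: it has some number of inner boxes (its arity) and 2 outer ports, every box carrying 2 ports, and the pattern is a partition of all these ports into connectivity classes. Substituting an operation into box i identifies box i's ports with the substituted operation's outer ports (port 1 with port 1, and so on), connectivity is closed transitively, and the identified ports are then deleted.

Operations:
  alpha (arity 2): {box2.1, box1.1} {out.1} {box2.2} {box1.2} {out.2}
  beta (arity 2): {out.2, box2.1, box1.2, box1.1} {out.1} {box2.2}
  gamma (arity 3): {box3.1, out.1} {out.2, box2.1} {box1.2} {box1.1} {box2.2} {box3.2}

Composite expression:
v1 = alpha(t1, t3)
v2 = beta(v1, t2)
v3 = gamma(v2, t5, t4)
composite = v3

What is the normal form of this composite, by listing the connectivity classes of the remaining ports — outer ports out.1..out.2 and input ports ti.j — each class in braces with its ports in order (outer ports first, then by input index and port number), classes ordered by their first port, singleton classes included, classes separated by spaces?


{out.1, t4.1} {out.2, t5.1} {t1.1, t3.1} {t1.2} {t2.1} {t2.2} {t3.2} {t4.2} {t5.2}

After gluing at gamma, chains via deleted ports link the t-ports.
alpha over (t1, t3) gives {out.1} {out.2} {t1.1, t3.1} {t1.2} {t3.2}, out.j being that stage's outer ports
beta over (t1, t3, t2) gives {out.1} {out.2, t2.1} {t1.1, t3.1} {t1.2} {t2.2} {t3.2}, out.j being that stage's outer ports
gamma over (t1, t3, t2, t5, t4) gives {out.1, t4.1} {out.2, t5.1} {t1.1, t3.1} {t1.2} {t2.1} {t2.2} {t3.2} {t4.2} {t5.2}, out.j being that stage's outer ports


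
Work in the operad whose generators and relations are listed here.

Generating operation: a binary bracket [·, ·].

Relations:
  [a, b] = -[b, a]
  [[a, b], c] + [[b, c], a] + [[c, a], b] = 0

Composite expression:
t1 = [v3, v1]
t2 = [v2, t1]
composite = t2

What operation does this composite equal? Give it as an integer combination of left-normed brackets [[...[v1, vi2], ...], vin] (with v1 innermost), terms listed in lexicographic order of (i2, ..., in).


[[v1, v3], v2]

In the tensor algebra, words opening v1 carry the v1-anchored form.
Composite bracket: [v2, [v3, v1]]
Expanding via [a, b] = ab - ba: 4 signed words (2^2 = 4).
Coefficients come from the v1-initial words:
  v1v3v2 appears with sign +1, giving the term +[[v1, v3], v2]


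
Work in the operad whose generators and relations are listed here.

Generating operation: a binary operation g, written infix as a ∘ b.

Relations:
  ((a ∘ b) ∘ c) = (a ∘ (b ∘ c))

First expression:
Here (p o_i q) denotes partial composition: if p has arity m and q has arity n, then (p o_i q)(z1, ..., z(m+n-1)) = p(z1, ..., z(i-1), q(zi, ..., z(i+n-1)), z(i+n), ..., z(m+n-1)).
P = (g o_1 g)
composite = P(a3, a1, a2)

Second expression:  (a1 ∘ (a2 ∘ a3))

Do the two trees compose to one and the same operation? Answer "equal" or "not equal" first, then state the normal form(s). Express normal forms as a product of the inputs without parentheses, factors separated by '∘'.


not equal — first a3 ∘ a1 ∘ a2, second a1 ∘ a2 ∘ a3


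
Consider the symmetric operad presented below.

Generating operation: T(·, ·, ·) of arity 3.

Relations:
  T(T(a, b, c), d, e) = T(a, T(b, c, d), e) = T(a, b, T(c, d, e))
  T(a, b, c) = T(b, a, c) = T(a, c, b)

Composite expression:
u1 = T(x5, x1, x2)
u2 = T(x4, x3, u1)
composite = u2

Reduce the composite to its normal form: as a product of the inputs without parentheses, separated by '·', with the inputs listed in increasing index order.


x1 · x2 · x3 · x4 · x5

Any arrangement under T is one operation, so sort the x-inputs.
T(x5, x1, x2) collapses to x5 · x1 · x2
T(x4, x3, T(x5, x1, x2)) collapses to x4 · x3 · x5 · x1 · x2
commutativity sorts the factors: x1 · x2 · x3 · x4 · x5


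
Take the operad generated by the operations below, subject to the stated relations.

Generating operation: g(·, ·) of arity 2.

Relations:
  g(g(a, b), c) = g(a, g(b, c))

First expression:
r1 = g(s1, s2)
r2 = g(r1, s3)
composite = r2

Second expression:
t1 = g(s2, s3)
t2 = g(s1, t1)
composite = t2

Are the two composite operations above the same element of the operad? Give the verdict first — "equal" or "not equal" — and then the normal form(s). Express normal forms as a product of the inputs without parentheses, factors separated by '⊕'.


equal; the common form is s1 ⊕ s2 ⊕ s3

In normal form, the first expression is s1 ⊕ s2 ⊕ s3
In normal form, the second expression is s1 ⊕ s2 ⊕ s3
The forms coincide; equal.


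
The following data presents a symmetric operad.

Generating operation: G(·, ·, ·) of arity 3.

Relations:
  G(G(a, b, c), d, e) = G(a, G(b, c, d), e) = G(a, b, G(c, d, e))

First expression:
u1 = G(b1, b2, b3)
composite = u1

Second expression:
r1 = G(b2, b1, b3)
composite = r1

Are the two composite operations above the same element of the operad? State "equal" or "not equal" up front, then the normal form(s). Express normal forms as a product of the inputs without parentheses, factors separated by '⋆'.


The first expression reduces to b1 ⋆ b2 ⋆ b3
The second expression reduces to b2 ⋆ b1 ⋆ b3
Different reductions; not equal.

not equal — first b1 ⋆ b2 ⋆ b3, second b2 ⋆ b1 ⋆ b3


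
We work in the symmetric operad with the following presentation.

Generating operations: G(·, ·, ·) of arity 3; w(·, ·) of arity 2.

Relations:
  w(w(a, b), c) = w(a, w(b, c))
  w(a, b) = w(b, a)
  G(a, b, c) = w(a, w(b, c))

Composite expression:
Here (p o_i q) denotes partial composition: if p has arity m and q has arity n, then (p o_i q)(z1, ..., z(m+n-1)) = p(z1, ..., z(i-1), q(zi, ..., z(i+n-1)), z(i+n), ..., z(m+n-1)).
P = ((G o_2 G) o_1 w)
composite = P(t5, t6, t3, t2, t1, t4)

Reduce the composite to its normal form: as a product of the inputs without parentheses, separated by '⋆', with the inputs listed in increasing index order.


t1 ⋆ t2 ⋆ t3 ⋆ t4 ⋆ t5 ⋆ t6

Shape and order are irrelevant to G; the t-input set decides.
w(t5, t6) linearizes to t5 ⋆ t6
G(t3, t2, t1) linearizes to t3 ⋆ t2 ⋆ t1
G(w(t5, t6), G(t3, t2, t1), t4) linearizes to t5 ⋆ t6 ⋆ t3 ⋆ t2 ⋆ t1 ⋆ t4
rearranged into index order: t1 ⋆ t2 ⋆ t3 ⋆ t4 ⋆ t5 ⋆ t6


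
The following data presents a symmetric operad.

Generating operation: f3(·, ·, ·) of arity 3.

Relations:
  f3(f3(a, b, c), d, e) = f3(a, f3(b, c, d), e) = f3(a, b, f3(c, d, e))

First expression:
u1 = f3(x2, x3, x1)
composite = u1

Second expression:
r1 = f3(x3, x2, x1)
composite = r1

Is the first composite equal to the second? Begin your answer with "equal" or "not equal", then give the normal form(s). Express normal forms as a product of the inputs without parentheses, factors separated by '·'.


The first expression reduces to x2 · x3 · x1
The second expression reduces to x3 · x2 · x1
The forms do not match — not equal.

not equal; first: x2 · x3 · x1; second: x3 · x2 · x1


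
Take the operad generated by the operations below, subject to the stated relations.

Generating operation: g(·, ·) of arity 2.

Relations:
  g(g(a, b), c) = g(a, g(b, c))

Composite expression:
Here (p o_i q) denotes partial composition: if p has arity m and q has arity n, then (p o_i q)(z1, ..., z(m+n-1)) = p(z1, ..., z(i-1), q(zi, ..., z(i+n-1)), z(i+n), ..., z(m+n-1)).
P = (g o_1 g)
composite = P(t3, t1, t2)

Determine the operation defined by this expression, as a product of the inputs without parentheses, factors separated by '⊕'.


t3 ⊕ t1 ⊕ t2


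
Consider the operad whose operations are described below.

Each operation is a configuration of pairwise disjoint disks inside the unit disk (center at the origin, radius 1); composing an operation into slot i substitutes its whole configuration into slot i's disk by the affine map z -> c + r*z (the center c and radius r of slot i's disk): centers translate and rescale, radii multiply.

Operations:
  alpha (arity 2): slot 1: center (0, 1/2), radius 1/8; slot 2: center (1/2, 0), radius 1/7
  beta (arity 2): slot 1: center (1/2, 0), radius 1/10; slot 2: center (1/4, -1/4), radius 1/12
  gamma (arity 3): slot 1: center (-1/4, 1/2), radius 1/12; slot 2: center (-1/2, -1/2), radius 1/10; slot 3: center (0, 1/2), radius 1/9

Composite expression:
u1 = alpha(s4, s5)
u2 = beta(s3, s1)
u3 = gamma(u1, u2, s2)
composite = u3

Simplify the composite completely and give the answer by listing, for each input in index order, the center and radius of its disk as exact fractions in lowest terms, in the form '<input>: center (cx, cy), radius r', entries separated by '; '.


s1: center (-19/40, -21/40), radius 1/120; s2: center (0, 1/2), radius 1/9; s3: center (-9/20, -1/2), radius 1/100; s4: center (-1/4, 13/24), radius 1/96; s5: center (-5/24, 1/2), radius 1/84

Follow each s-input down from gamma: c' goes to c + r*c', radius to r*r'.
input s4: applying the 2 nested substitutions gives center (-1/4, 13/24), radius 1/96
input s5: applying the 2 nested substitutions gives center (-5/24, 1/2), radius 1/84
input s3: applying the 2 nested substitutions gives center (-9/20, -1/2), radius 1/100
input s1: applying the 2 nested substitutions gives center (-19/40, -21/40), radius 1/120
input s2: applying the 1 nested substitution gives center (0, 1/2), radius 1/9


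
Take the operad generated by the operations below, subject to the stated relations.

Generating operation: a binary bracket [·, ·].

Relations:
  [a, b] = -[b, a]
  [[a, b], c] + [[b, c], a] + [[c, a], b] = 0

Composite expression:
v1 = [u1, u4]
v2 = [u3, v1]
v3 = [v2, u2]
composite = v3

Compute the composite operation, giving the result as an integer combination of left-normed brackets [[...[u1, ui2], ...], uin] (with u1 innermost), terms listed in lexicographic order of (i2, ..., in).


Antisymmetry and Jacobi reduce to u1-anchored left-normed brackets.
Composite bracket: [[u3, [u1, u4]], u2]
Each bracket splits as ab - ba, giving 8 signed words (2^3 = 8).
Coefficients come from the u1-initial words:
  word u1u4u3u2 has sign -1, contributing -[[[u1, u4], u3], u2]

-[[[u1, u4], u3], u2]


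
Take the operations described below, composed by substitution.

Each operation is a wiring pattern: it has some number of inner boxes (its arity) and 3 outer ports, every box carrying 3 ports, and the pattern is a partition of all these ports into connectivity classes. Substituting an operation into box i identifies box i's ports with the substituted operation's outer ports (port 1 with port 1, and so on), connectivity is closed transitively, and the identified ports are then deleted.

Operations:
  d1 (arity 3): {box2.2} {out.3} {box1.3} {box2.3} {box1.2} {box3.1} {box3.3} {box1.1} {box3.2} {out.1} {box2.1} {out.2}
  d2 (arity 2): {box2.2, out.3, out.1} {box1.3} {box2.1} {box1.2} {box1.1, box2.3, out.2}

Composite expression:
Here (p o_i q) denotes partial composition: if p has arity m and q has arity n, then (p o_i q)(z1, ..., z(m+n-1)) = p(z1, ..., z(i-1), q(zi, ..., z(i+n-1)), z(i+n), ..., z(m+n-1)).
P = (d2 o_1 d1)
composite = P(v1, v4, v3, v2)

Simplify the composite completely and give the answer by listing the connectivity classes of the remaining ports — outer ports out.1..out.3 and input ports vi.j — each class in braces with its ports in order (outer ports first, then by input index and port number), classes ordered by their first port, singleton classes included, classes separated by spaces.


Treat the ports identified at d2 as solder joints: merge, then drop.
through d1, on inputs (v1, v4, v3): {out.1} {out.2} {out.3} {v1.1} {v1.2} {v1.3} {v3.1} {v3.2} {v3.3} {v4.1} {v4.2} {v4.3} (out.j = stage outer ports)
through d2, on inputs (v1, v4, v3, v2): {out.1, out.3, v2.2} {out.2, v2.3} {v1.1} {v1.2} {v1.3} {v2.1} {v3.1} {v3.2} {v3.3} {v4.1} {v4.2} {v4.3} (out.j = stage outer ports)

{out.1, out.3, v2.2} {out.2, v2.3} {v1.1} {v1.2} {v1.3} {v2.1} {v3.1} {v3.2} {v3.3} {v4.1} {v4.2} {v4.3}


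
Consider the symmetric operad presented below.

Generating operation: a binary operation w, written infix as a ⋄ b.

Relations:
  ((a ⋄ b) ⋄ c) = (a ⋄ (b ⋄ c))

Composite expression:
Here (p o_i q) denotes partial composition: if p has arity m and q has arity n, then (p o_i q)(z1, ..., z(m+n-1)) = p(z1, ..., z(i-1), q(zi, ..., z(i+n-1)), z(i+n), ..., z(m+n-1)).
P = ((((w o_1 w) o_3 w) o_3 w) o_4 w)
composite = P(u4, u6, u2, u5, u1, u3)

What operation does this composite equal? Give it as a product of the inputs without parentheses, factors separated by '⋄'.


u4 ⋄ u6 ⋄ u2 ⋄ u5 ⋄ u1 ⋄ u3

The w-tree's shape is irrelevant; the u-reading-order decides.
(u4 ⋄ u6) collapses to u4 ⋄ u6
(u5 ⋄ u1) collapses to u5 ⋄ u1
(u2 ⋄ (u5 ⋄ u1)) collapses to u2 ⋄ u5 ⋄ u1
((u2 ⋄ (u5 ⋄ u1)) ⋄ u3) collapses to u2 ⋄ u5 ⋄ u1 ⋄ u3
((u4 ⋄ u6) ⋄ ((u2 ⋄ (u5 ⋄ u1)) ⋄ u3)) collapses to u4 ⋄ u6 ⋄ u2 ⋄ u5 ⋄ u1 ⋄ u3


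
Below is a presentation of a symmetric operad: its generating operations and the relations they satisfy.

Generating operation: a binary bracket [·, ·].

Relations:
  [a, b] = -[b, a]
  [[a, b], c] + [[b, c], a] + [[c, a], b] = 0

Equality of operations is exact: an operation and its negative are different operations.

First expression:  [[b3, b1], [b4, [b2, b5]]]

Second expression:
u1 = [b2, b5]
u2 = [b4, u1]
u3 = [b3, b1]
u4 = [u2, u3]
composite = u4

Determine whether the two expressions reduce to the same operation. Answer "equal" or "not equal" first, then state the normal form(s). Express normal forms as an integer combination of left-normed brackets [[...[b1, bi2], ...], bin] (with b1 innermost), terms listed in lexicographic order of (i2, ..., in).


not equal; first: [[[[b1, b3], b2], b5], b4] - [[[[b1, b3], b4], b2], b5] + [[[[b1, b3], b4], b5], b2] - [[[[b1, b3], b5], b2], b4]; second: -[[[[b1, b3], b2], b5], b4] + [[[[b1, b3], b4], b2], b5] - [[[[b1, b3], b4], b5], b2] + [[[[b1, b3], b5], b2], b4]

Reducing the first expression gives [[[[b1, b3], b2], b5], b4] - [[[[b1, b3], b4], b2], b5] + [[[[b1, b3], b4], b5], b2] - [[[[b1, b3], b5], b2], b4]
Reducing the second expression gives -[[[[b1, b3], b2], b5], b4] + [[[[b1, b3], b4], b2], b5] - [[[[b1, b3], b4], b5], b2] + [[[[b1, b3], b5], b2], b4]
No match — not equal.
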